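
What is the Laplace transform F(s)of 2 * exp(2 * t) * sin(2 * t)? 4/((s - 2)^2 + 4)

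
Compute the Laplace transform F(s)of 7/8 7/(8*s)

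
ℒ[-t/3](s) -1/(3 * s^2)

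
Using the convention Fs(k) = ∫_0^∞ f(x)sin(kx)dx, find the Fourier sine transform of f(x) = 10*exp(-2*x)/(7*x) 10*atan(k/2)/7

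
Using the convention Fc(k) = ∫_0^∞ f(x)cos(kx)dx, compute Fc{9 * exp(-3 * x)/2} 27/(2 * (k^2+9))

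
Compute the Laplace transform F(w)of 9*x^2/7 18/(7*w^3)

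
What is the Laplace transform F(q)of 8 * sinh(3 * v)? 24/(q^2 - 9)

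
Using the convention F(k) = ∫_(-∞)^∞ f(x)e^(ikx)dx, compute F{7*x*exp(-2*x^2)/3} 7*sqrt(2)*I*sqrt(pi)*k*exp(-k^2/8)/24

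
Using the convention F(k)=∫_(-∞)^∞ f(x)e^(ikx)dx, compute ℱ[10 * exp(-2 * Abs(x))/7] 40/(7 * (k^2 + 4))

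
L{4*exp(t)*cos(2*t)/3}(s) 4*(s - 1)/(3*((s - 1)^2+4))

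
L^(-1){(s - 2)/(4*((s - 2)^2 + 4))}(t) exp(2*t)*cos(2*t)/4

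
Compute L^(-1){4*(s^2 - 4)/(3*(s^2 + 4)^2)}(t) 4*t*cos(2*t)/3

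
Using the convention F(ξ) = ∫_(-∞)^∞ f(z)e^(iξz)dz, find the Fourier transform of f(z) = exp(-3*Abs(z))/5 6/(5*(ξ^2 + 9))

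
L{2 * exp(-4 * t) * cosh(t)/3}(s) 2 * (s + 4)/(3 * ((s + 4)^2 - 1))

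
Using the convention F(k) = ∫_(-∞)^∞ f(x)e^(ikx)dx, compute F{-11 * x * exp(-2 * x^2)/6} -11 * sqrt(2) * I * sqrt(pi) * k * exp(-k^2/8)/48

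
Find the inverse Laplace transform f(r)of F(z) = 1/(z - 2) exp(2 * r)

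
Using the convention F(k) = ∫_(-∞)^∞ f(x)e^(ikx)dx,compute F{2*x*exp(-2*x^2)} sqrt(2)*I*sqrt(pi)*k*exp(-k^2/8)/4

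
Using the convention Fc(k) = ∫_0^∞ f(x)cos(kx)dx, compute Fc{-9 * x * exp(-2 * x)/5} 9 * (k^2 - 4)/(5 * (k^2 + 4)^2)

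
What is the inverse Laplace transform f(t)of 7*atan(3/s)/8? 7*sin(3*t)/(8*t)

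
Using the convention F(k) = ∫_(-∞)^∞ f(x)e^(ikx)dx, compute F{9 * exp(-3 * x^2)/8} 3 * sqrt(3) * sqrt(pi) * exp(-k^2/12)/8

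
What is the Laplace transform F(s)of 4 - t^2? 4/s - 2/s^3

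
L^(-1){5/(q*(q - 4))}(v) 5*exp(2*v)*sinh(2*v)/2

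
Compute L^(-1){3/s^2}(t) 3*t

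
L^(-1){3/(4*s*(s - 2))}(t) 3*exp(t)*sinh(t)/4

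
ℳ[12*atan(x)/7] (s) -6*pi*sec(pi*s/2)/(7*s)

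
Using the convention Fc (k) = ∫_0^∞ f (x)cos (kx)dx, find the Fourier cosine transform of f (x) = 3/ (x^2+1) 3 * pi * exp (-k)/2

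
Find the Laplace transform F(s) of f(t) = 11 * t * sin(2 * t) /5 44 * s/(5 * (s^2 + 4) ^2) 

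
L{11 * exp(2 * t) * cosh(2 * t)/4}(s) 11 * (s - 2)/(4 * s * (s - 4))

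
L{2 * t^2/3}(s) 4/(3 * s^3)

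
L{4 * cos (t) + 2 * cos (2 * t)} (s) 4 * s/ (s^2 + 1) + 2 * s/ (s^2 + 4)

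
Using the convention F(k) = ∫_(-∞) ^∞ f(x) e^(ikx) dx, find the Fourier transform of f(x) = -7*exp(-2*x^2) -7*sqrt(2)*sqrt(pi)*exp(-k^2/8) /2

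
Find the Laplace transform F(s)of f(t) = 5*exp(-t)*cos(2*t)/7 5*(s + 1)/(7*((s + 1)^2 + 4))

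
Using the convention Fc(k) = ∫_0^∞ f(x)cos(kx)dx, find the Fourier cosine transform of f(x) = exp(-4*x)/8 1/(2*(k^2 + 16))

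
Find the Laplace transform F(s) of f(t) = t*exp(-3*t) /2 1/(2*(s + 3) ^2) 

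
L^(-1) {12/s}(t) 12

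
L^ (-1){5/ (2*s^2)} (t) 5*t/2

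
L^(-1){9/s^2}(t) 9*t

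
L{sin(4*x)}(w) 4/(w^2 + 16)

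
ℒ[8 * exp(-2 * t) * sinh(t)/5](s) 8/(5 * ((s+2)^2 - 1))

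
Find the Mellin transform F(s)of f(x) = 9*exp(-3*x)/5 3^(2 - s)*gamma(s)/5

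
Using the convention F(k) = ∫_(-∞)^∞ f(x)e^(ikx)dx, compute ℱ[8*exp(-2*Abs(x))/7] 32/(7*(k^2 + 4))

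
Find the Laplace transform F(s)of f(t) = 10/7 10/(7*s)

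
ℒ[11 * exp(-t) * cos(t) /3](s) 11 * (s + 1) /(3 * ((s + 1) ^2 + 1) ) 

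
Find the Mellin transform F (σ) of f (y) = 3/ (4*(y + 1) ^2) -3*pi*(σ - 1) / (4*sin (pi*σ) ) 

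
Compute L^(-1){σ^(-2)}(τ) τ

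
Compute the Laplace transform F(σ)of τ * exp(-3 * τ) (σ + 3)^(-2)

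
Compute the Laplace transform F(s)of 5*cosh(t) 5*s/(s^2 - 1)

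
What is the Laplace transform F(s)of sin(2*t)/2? 1/(s^2 + 4)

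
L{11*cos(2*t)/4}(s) 11*s/(4*(s^2+4))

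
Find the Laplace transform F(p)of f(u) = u p^(-2)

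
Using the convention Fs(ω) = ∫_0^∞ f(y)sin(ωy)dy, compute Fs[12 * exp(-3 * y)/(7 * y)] 12 * atan(ω/3)/7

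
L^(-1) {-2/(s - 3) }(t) -2*exp(3*t) 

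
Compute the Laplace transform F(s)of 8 8/s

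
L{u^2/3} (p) 2/ (3*p^3)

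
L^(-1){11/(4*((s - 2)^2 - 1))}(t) 11*exp(2*t)*sinh(t)/4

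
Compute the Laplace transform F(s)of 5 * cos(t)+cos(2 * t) s/(s^2+4)+5 * s/(s^2+1)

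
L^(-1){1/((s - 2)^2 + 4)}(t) exp(2*t)*sin(2*t)/2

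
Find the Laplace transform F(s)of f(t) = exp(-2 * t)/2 1/(2 * (s + 2))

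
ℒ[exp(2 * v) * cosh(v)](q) (q - 2)/((q - 2)^2-1)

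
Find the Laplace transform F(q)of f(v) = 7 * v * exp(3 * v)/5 7/(5 * (q - 3)^2)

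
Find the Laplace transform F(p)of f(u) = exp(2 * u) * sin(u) 1/((p - 2)^2 + 1)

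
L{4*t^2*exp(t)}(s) 8/(s - 1)^3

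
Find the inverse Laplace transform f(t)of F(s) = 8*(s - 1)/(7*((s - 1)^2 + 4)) 8*exp(t)*cos(2*t)/7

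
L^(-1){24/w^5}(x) x^4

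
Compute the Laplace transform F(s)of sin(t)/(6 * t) atan(1/s)/6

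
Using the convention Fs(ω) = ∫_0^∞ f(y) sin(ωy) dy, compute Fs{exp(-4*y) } ω/(ω^2 + 16) 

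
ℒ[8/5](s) 8/(5 * s)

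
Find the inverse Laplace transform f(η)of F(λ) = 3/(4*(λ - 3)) 3*exp(3*η)/4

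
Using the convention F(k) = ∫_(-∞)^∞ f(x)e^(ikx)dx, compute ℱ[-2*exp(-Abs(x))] -4/(k^2 + 1)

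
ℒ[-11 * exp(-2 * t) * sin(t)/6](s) -11/(6 * (s + 2)^2 + 6)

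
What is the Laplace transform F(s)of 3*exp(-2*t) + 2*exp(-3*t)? 2/(s + 3) + 3/(s + 2)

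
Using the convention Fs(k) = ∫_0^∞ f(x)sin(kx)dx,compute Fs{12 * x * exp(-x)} 24 * k/(k^2 + 1)^2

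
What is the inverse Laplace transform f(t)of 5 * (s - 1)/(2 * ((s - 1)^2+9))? 5 * exp(t) * cos(3 * t)/2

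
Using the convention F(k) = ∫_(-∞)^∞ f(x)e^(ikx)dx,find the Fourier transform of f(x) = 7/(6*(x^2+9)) 7*pi*exp(-3*Abs(k))/18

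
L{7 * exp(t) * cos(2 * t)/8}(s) 7 * (s - 1)/(8 * ((s - 1)^2 + 4))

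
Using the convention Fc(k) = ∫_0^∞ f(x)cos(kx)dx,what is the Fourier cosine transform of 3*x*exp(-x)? 3*(1 - k^2)/(k^2+1)^2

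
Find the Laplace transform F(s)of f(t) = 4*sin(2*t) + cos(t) s/(s^2 + 1) + 8/(s^2 + 4)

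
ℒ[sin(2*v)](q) 2/(q^2+4)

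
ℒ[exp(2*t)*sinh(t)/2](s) 1/(2*((s - 2)^2 - 1))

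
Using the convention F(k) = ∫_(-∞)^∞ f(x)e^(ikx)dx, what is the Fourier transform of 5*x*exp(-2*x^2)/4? 5*sqrt(2)*I*sqrt(pi)*k*exp(-k^2/8)/32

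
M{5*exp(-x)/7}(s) 5*gamma(s)/7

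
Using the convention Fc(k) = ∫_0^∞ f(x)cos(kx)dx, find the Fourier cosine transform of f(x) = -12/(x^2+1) -6*pi*exp(-k)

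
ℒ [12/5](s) 12/(5 * s)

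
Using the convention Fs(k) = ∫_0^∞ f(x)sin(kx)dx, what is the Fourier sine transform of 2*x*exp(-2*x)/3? 8*k/(3*(k^2 + 4)^2)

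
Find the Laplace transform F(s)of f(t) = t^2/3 2/(3*s^3)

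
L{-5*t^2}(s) -10/s^3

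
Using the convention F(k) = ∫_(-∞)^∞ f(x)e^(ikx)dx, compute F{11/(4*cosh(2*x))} 11*pi/(8*cosh(pi*k/4))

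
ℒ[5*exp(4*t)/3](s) 5/(3*(s - 4))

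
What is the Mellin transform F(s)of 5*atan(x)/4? -5*pi*sec(pi*s/2)/(8*s)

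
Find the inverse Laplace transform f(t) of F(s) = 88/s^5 11*t^4/3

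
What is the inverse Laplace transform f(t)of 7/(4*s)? 7/4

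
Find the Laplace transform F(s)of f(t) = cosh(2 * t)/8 s/(8 * (s^2-4))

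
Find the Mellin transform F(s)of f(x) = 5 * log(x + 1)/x -5 * pi * csc(pi * s)/(s - 1)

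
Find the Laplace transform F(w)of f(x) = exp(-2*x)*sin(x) 1/((w + 2)^2 + 1)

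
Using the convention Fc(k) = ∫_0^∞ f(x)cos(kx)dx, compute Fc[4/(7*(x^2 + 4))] pi*exp(-2*k)/7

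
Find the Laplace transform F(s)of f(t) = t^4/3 8/s^5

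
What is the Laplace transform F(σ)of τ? σ^(-2)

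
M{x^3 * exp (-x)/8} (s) gamma (s + 3)/8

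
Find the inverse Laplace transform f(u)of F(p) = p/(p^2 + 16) cos(4*u)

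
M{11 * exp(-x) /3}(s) 11 * gamma(s) /3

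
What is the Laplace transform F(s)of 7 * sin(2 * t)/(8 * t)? 7 * atan(2/s)/8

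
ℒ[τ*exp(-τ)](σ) (σ + 1)^(-2)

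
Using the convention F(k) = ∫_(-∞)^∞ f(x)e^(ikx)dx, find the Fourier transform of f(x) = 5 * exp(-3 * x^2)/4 5 * sqrt(3) * sqrt(pi) * exp(-k^2/12)/12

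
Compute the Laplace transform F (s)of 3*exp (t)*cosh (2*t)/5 3*(s - 1)/ (5*( (s - 1)^2 - 4))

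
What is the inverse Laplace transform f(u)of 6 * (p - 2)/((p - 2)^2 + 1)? 6 * exp(2 * u) * cos(u)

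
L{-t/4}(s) -1/(4*s^2)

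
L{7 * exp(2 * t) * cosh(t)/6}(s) 7 * (s - 2)/(6 * ((s - 2)^2 - 1))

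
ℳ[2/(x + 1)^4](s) gamma(s) * gamma(4 - s)/3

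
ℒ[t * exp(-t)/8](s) 1/(8 * (s + 1)^2)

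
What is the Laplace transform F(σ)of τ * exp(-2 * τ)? (σ + 2)^(-2)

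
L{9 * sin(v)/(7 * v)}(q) 9 * atan(1/q)/7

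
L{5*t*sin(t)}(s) 10*s/(s^2 + 1)^2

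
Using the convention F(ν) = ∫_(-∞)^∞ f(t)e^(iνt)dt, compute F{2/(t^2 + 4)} pi*exp(-2*Abs(ν))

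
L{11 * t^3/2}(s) 33/s^4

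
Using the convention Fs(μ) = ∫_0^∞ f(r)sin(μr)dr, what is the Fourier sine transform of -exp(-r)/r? -atan(μ)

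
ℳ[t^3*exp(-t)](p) gamma(p + 3)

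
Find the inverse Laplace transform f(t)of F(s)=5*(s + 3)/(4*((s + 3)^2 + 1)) 5*exp(-3*t)*cos(t)/4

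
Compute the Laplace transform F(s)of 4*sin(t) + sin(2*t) 4/(s^2 + 1) + 2/(s^2 + 4)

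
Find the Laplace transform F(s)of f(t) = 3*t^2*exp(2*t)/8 3/(4*(s - 2)^3)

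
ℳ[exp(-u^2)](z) gamma(z/2)/2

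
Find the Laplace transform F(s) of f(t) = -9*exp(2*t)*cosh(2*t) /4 9*(2 - s) /(4*s*(s - 4) ) 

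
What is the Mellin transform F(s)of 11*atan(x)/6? -11*pi*sec(pi*s/2)/(12*s)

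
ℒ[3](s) 3/s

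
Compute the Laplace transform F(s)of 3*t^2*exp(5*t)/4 3/(2*(s - 5)^3)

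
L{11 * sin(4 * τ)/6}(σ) 22/(3 * (σ^2+16))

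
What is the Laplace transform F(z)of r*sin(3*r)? 6*z/(z^2 + 9)^2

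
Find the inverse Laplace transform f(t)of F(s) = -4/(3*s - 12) -4*exp(4*t)/3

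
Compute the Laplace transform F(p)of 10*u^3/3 20/p^4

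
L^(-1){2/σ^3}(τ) τ^2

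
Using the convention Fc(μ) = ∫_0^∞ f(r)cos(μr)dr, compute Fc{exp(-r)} 1/(μ^2 + 1)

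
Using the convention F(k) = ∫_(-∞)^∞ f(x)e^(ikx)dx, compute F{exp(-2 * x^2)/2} sqrt(2) * sqrt(pi) * exp(-k^2/8)/4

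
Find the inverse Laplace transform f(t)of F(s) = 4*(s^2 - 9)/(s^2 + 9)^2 4*t*cos(3*t)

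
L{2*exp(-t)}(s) 2/(s+1)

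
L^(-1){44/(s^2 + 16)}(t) 11*sin(4*t)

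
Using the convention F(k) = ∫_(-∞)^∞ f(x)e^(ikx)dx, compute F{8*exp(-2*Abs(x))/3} 32/(3*(k^2 + 4))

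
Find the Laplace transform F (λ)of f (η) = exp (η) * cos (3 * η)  (λ - 1)/ ( (λ - 1)^2 + 9)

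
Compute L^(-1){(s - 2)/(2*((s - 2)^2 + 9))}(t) exp(2*t)*cos(3*t)/2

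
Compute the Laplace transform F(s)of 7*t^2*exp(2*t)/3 14/(3*(s - 2)^3)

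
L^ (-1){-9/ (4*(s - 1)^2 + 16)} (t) -9*exp (t)*sin (2*t)/8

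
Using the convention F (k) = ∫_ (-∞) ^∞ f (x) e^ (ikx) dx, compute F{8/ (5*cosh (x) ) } 8*pi/ (5*cosh (pi*k/2) ) 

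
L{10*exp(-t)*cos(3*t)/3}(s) 10*(s + 1)/(3*((s + 1)^2 + 9))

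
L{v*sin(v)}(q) 2*q/(q^2 + 1)^2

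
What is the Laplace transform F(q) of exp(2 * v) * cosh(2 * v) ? (q - 2) /(q * (q - 4) ) 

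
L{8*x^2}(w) 16/w^3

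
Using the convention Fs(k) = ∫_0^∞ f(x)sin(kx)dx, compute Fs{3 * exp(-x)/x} 3 * atan(k)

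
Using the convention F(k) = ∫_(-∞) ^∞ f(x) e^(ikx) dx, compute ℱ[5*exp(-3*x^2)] 5*sqrt(3)*sqrt(pi)*exp(-k^2/12) /3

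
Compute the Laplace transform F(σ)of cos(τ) σ/(σ^2 + 1)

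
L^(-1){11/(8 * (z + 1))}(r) 11 * exp(-r)/8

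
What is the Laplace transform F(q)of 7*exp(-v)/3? 7/(3*(q + 1))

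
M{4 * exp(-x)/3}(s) 4 * gamma(s)/3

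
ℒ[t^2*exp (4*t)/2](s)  (s - 4)^ (-3)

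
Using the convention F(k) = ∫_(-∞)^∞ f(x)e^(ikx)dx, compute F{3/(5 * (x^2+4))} 3 * pi * exp(-2 * Abs(k))/10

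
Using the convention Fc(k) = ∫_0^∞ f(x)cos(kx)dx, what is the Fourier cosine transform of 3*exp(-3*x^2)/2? sqrt(3)*sqrt(pi)*exp(-k^2/12)/4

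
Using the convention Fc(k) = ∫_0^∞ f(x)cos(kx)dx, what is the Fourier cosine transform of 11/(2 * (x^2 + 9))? 11 * pi * exp(-3 * k)/12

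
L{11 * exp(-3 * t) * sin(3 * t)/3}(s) 11/((s + 3)^2 + 9)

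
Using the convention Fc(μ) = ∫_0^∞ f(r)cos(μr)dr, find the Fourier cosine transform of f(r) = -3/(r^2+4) -3 * pi * exp(-2 * μ)/4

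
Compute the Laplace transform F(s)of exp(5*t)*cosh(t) (s - 5)/((s - 5)^2 - 1)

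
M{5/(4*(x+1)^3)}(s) 5*pi*(s - 2)*(s - 1)/(8*sin(pi*s))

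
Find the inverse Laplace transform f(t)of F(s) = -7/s -7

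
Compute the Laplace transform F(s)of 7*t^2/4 7/(2*s^3)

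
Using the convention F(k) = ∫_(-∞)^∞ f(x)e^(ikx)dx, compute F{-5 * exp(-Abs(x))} -10/(k^2 + 1)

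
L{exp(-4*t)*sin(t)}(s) 1/((s + 4)^2 + 1)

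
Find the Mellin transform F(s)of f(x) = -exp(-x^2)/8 -gamma(s/2)/16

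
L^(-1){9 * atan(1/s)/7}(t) 9 * sin(t)/(7 * t)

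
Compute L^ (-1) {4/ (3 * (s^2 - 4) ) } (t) 2 * sinh (2 * t) /3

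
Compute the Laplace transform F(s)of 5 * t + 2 5/s^2 + 2/s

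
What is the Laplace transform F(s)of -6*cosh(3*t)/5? -6*s/(5*s^2-45)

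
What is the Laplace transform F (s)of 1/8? 1/ (8 * s)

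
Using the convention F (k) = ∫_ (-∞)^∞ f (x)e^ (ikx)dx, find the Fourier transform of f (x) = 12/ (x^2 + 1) 12*pi*exp (-Abs (k))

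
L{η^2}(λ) 2/λ^3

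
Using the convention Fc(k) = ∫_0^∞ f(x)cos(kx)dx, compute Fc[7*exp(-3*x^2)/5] 7*sqrt(3)*sqrt(pi)*exp(-k^2/12)/30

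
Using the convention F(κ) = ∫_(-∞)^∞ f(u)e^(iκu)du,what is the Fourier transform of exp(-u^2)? sqrt(pi)*exp(-κ^2/4)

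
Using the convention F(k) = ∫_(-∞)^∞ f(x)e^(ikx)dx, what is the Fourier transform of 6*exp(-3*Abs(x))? 36/(k^2 + 9)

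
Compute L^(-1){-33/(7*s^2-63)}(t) -11*sinh(3*t)/7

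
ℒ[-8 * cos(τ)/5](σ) -8 * σ/(5 * σ^2 + 5)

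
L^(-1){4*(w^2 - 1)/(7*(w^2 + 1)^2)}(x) 4*x*cos(x)/7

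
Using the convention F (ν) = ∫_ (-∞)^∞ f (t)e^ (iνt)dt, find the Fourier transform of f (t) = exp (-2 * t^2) sqrt (2) * sqrt (pi) * exp (-ν^2/8)/2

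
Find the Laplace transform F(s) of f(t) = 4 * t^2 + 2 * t 8/s^3 + 2/s^2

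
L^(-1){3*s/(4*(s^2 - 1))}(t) 3*cosh(t)/4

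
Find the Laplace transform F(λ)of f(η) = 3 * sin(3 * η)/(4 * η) 3 * atan(3/λ)/4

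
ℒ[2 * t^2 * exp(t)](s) 4/(s - 1)^3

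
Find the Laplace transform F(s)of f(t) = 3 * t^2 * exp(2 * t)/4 3/(2 * (s - 2)^3)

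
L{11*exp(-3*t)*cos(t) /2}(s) 11*(s + 3) /(2*((s + 3) ^2 + 1) ) 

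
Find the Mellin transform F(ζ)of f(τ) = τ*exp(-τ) gamma(ζ + 1)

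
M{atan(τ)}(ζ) -pi * sec(pi * ζ/2)/(2 * ζ)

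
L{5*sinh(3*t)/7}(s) 15/(7*(s^2 - 9))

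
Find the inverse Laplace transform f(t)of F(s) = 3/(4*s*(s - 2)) 3*exp(t)*sinh(t)/4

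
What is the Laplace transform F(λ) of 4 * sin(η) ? 4/(λ^2 + 1) 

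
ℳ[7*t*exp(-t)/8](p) 7*gamma(p + 1)/8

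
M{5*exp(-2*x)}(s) 5*gamma(s)/2^s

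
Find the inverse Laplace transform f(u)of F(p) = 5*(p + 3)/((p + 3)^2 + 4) 5*exp(-3*u)*cos(2*u)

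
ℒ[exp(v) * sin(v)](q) 1/((q - 1)^2 + 1)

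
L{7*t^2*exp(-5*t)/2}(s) 7/(s + 5)^3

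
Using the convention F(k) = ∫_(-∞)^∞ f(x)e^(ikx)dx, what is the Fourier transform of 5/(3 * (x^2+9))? 5 * pi * exp(-3 * Abs(k))/9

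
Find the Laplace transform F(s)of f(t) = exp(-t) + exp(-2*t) 1/(s + 2) + 1/(s + 1)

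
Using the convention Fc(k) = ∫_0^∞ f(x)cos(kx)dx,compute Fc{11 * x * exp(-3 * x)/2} 11 * (9 - k^2)/(2 * (k^2 + 9)^2)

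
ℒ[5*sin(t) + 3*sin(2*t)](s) 5/(s^2 + 1) + 6/(s^2 + 4)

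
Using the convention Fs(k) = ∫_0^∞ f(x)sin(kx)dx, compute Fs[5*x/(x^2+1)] 5*pi*exp(-k)/2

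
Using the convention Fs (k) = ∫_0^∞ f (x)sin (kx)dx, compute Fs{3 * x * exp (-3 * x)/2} 9 * k/ (k^2 + 9)^2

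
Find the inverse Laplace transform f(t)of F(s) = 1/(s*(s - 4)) exp(2*t)*sinh(2*t)/2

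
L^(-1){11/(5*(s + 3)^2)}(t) 11*t*exp(-3*t)/5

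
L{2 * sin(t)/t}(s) 2 * atan(1/s)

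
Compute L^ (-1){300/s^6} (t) 5 * t^5/2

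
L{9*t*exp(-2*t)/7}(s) 9/(7*(s + 2)^2)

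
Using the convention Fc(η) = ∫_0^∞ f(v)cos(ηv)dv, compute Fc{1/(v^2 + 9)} pi*exp(-3*η)/6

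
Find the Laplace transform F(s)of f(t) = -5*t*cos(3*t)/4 5*(9 - s^2)/(4*(s^2+9)^2)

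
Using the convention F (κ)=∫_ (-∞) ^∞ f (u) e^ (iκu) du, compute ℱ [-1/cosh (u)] -pi/cosh (pi*κ/2) 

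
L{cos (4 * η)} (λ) λ/ (λ^2 + 16)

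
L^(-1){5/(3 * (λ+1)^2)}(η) 5 * η * exp(-η)/3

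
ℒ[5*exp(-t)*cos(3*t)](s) 5*(s + 1) /((s + 1) ^2 + 9) 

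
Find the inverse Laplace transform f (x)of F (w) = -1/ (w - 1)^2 -x * exp (x)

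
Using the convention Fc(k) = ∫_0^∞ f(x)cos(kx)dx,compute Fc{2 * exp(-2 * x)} 4/(k^2 + 4)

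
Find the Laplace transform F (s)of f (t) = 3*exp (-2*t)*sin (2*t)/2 3/ ( (s + 2)^2 + 4)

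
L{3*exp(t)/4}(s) 3/(4*(s - 1))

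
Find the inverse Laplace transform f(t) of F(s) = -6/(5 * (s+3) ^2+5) -6 * exp(-3 * t) * sin(t) /5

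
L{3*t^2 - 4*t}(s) 6/s^3 - 4/s^2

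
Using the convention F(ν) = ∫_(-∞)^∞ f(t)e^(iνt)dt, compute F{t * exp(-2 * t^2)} sqrt(2) * I * sqrt(pi) * ν * exp(-ν^2/8)/8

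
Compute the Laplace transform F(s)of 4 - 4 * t 4/s - 4/s^2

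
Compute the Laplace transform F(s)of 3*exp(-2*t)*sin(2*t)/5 6/(5*((s+2)^2+4))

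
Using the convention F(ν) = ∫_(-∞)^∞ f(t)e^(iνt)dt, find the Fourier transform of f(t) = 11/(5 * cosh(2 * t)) 11 * pi/(10 * cosh(pi * ν/4))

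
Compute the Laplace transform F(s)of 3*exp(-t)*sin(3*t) 9/((s + 1)^2 + 9)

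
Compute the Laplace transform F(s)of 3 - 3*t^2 3/s - 6/s^3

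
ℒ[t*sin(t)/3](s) 2*s/(3*(s^2 + 1)^2)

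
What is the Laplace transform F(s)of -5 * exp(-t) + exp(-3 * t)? 1/(s + 3) - 5/(s + 1)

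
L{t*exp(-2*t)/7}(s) 1/(7*(s+2)^2)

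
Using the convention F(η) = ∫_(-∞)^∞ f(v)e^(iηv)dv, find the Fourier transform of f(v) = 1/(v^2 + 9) pi * exp(-3 * Abs(η))/3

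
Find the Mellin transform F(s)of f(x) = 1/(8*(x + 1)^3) pi*(s - 2)*(s - 1)/(16*sin(pi*s))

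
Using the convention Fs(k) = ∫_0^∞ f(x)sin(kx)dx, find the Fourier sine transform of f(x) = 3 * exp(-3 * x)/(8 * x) 3 * atan(k/3)/8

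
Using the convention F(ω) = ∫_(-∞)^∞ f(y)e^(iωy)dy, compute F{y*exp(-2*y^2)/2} sqrt(2)*I*sqrt(pi)*ω*exp(-ω^2/8)/16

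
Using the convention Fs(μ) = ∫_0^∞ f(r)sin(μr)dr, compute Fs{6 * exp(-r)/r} 6 * atan(μ)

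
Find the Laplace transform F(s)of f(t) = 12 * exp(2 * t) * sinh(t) 12/((s - 2)^2 - 1)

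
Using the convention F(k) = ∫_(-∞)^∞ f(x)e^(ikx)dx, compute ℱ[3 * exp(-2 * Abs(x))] 12/(k^2 + 4)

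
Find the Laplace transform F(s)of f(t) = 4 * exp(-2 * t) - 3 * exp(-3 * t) 4/(s+2) - 3/(s+3)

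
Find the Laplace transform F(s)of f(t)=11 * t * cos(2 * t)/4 11 * (s^2-4)/(4 * (s^2 + 4)^2)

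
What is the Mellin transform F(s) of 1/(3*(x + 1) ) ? pi*csc(pi*s) /3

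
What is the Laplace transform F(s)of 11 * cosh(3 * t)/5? 11 * s/(5 * (s^2 - 9))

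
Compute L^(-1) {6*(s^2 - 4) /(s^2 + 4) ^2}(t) 6*t*cos(2*t) 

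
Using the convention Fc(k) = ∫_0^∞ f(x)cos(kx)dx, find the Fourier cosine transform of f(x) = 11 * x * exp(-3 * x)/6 11 * (9 - k^2)/(6 * (k^2 + 9)^2)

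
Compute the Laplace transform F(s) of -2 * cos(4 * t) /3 -2 * s/(3 * s^2 + 48) 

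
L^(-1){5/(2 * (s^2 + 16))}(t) 5 * sin(4 * t)/8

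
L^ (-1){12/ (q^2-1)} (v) 12 * sinh (v)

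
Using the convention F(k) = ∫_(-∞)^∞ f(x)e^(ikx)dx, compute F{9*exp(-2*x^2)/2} 9*sqrt(2)*sqrt(pi)*exp(-k^2/8)/4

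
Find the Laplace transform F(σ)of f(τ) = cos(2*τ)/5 σ/(5*(σ^2 + 4))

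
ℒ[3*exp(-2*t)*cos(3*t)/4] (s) 3*(s + 2)/(4*((s + 2)^2 + 9))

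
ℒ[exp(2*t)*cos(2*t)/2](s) (s - 2)/(2*((s - 2)^2 + 4))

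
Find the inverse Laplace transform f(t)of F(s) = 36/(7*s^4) 6*t^3/7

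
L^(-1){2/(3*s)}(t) 2/3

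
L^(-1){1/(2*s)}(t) 1/2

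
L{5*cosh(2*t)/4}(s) 5*s/(4*(s^2 - 4))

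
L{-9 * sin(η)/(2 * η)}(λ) -9 * atan(1/λ)/2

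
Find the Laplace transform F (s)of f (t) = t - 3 s^ (-2) - 3/s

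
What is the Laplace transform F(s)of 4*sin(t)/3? 4/(3*(s^2 + 1))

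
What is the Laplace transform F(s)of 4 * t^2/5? 8/(5 * s^3)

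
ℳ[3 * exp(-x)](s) 3 * gamma(s)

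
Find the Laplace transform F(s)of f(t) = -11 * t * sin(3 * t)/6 -11 * s/(s^2 + 9)^2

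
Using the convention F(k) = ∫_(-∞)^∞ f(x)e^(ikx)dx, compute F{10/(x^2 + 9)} 10*pi*exp(-3*Abs(k))/3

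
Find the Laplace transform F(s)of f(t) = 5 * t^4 120/s^5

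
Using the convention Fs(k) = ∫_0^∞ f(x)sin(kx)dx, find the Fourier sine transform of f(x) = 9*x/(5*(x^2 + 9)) 9*pi*exp(-3*k)/10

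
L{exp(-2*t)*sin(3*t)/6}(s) 1/(2*((s + 2)^2 + 9))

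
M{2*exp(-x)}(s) 2*gamma(s)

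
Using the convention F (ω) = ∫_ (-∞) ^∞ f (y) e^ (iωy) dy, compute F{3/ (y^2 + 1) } 3*pi*exp (-Abs (ω) ) 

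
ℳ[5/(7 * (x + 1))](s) 5 * pi * csc(pi * s)/7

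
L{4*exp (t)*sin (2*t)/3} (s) 8/ (3*( (s - 1)^2 + 4))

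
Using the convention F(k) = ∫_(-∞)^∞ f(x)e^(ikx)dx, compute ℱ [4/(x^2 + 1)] 4*pi*exp(-Abs(k))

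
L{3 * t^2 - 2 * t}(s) 6/s^3 - 2/s^2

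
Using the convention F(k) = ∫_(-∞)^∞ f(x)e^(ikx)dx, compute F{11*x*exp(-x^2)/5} 11*I*sqrt(pi)*k*exp(-k^2/4)/10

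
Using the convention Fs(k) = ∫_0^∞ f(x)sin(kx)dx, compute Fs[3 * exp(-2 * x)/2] 3 * k/(2 * (k^2 + 4))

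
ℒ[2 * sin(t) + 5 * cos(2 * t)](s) 5 * s/(s^2 + 4) + 2/(s^2 + 1)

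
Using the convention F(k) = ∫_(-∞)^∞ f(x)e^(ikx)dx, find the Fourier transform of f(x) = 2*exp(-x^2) 2*sqrt(pi)*exp(-k^2/4)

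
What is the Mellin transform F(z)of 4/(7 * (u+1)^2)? -4 * pi * (z - 1)/(7 * sin(pi * z))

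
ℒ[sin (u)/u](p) atan (1/p)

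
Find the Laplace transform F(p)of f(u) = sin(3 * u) 3/(p^2+9)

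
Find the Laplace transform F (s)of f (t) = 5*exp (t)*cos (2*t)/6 5*(s - 1)/ (6*( (s - 1)^2 + 4))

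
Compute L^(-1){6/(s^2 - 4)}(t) 3*sinh(2*t)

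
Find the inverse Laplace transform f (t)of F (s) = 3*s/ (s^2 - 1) 3*cosh (t)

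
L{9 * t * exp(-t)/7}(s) 9/(7 * (s + 1)^2)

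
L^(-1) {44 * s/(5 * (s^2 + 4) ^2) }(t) 11 * t * sin(2 * t) /5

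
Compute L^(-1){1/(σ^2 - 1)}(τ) sinh(τ)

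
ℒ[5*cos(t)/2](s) 5*s/(2*(s^2 + 1))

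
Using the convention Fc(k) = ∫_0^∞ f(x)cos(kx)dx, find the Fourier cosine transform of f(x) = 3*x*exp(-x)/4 3*(1 - k^2)/(4*(k^2+1)^2)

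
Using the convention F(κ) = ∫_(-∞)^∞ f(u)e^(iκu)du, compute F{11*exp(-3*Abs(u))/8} 33/(4*(κ^2 + 9))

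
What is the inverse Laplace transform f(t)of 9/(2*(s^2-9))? 3*sinh(3*t)/2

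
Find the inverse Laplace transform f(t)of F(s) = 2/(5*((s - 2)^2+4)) exp(2*t)*sin(2*t)/5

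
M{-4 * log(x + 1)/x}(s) 4 * pi * csc(pi * s)/(s - 1)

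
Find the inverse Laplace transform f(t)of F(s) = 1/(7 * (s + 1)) exp(-t)/7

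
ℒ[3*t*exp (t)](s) 3/ (s - 1)^2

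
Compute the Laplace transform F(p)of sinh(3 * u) 3/(p^2 - 9)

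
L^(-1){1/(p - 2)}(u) exp(2 * u)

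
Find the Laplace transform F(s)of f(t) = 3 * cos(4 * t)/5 3 * s/(5 * (s^2+16))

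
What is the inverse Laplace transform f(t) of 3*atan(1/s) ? 3*sin(t) /t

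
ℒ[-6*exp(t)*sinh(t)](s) -6/(s*(s - 2))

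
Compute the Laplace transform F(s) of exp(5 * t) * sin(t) 1/((s - 5) ^2+1) 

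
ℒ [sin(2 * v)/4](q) 1/(2 * (q^2 + 4))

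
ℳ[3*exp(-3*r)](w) 3^(1 - w)*gamma(w)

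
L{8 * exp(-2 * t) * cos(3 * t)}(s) 8 * (s+2)/((s+2)^2+9)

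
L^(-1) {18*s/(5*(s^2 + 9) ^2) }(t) 3*t*sin(3*t) /5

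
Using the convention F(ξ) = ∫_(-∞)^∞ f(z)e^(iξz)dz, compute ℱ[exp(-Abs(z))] 2/(ξ^2 + 1)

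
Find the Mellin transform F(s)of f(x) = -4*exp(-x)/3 -4*gamma(s)/3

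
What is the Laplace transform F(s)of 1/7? 1/(7*s)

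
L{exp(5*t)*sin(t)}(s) 1/((s - 5)^2 + 1)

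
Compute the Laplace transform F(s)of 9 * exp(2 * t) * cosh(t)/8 9 * (s - 2)/(8 * ((s - 2)^2 - 1))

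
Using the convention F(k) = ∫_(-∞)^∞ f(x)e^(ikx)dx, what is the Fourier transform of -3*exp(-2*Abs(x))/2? -6/(k^2 + 4)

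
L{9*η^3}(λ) 54/λ^4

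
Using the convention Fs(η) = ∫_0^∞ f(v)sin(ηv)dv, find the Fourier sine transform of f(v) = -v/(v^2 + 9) -pi*exp(-3*η)/2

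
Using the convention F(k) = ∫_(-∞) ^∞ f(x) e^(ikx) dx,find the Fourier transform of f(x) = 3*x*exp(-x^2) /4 3*I*sqrt(pi)*k*exp(-k^2/4) /8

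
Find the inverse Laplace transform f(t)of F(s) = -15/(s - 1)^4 -5*t^3*exp(t)/2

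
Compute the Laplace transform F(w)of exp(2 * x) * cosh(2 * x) (w - 2)/(w * (w - 4))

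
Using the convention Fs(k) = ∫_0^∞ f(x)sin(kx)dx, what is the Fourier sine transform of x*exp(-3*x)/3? 2*k/(k^2+9)^2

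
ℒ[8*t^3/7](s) 48/(7*s^4)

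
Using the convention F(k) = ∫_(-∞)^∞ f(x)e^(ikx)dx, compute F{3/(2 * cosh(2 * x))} 3 * pi/(4 * cosh(pi * k/4))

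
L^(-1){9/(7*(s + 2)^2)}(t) 9*t*exp(-2*t)/7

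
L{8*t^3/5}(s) 48/(5*s^4)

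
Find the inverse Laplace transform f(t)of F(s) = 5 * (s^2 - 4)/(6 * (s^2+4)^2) 5 * t * cos(2 * t)/6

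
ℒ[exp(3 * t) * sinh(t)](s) 1/((s - 3)^2 - 1)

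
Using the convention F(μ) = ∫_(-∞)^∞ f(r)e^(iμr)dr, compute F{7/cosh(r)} 7*pi/cosh(pi*μ/2)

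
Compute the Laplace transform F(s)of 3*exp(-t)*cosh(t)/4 3*(s + 1)/(4*s*(s + 2))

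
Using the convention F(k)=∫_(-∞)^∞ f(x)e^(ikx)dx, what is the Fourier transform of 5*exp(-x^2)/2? 5*sqrt(pi)*exp(-k^2/4)/2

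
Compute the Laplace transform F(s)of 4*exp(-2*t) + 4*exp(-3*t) 4/(s + 3) + 4/(s + 2)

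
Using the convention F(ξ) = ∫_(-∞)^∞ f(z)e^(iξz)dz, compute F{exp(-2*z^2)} sqrt(2)*sqrt(pi)*exp(-ξ^2/8)/2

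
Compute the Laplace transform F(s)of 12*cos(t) 12*s/(s^2+1)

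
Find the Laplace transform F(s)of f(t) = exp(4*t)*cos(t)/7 (s - 4)/(7*((s - 4)^2+1))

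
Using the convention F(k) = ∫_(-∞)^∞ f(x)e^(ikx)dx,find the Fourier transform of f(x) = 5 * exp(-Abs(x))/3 10/(3 * (k^2 + 1))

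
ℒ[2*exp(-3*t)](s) 2/(s + 3)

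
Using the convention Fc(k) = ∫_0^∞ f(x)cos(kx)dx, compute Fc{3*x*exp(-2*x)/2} 3*(4 - k^2)/(2*(k^2+4)^2)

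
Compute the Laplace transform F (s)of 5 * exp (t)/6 5/ (6 * (s - 1))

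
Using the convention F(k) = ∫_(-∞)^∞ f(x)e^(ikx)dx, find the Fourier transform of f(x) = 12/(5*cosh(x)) 12*pi/(5*cosh(pi*k/2))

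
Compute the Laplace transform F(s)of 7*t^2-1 14/s^3-1/s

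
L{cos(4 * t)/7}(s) s/(7 * (s^2 + 16))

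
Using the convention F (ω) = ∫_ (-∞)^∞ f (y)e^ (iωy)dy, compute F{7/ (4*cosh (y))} 7*pi/ (4*cosh (pi*ω/2))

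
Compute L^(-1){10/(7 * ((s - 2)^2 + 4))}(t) 5 * exp(2 * t) * sin(2 * t)/7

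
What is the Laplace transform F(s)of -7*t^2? -14/s^3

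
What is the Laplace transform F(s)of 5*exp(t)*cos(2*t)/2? 5*(s - 1)/(2*((s - 1)^2+4))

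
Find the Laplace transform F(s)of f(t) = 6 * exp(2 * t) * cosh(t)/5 6 * (s - 2)/(5 * ((s - 2)^2 - 1))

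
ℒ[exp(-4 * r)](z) 1/(z + 4)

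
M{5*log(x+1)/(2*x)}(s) -5*pi*csc(pi*s)/(2*s - 2)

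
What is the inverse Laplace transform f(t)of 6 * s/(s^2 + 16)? 6 * cos(4 * t)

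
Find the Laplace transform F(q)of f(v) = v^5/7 120/(7 * q^6)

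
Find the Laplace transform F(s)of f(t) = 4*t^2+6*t 6/s^2+8/s^3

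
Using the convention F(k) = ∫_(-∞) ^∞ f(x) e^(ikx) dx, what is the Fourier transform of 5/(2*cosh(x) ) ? 5*pi/(2*cosh(pi*k/2) ) 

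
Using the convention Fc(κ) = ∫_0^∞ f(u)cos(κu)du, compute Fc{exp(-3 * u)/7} 3/(7 * (κ^2 + 9))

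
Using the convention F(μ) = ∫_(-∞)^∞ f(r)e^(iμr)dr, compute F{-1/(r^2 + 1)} -pi * exp(-Abs(μ))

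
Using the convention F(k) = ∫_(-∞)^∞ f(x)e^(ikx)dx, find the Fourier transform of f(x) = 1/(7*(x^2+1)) pi*exp(-Abs(k))/7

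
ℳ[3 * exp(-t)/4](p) 3 * gamma(p)/4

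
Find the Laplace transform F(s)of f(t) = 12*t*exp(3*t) 12/(s - 3)^2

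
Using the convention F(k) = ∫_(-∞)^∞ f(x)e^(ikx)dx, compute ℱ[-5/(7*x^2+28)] -5*pi*exp(-2*Abs(k))/14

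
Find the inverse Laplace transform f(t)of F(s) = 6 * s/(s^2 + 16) 6 * cos(4 * t)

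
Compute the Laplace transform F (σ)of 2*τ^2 4/σ^3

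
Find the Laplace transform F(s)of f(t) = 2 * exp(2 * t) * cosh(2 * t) 2 * (s - 2)/(s * (s - 4))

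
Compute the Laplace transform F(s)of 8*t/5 8/(5*s^2)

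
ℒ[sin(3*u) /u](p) atan(3/p) 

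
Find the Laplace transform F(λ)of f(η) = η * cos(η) (λ^2-1)/(λ^2 + 1)^2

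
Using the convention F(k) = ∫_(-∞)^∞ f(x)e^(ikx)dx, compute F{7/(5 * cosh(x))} 7 * pi/(5 * cosh(pi * k/2))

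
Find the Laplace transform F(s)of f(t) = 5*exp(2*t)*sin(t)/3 5/(3*((s - 2)^2 + 1))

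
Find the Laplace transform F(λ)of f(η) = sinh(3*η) 3/(λ^2 - 9)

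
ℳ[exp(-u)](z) gamma(z)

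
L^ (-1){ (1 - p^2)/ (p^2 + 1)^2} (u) -u * cos (u)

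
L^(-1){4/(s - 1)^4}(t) 2*t^3*exp(t)/3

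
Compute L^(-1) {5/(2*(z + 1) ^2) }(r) 5*r*exp(-r) /2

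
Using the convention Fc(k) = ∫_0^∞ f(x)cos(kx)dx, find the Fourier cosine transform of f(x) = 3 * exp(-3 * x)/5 9/(5 * (k^2 + 9))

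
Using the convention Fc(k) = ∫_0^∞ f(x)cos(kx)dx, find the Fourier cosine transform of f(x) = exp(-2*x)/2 1/(k^2 + 4)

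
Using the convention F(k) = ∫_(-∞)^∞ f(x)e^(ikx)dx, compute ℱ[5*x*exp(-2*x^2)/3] 5*sqrt(2)*I*sqrt(pi)*k*exp(-k^2/8)/24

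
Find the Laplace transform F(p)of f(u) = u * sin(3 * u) 6 * p/(p^2+9)^2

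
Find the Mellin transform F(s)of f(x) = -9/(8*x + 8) -9*pi*csc(pi*s)/8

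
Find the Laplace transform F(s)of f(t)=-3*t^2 -6/s^3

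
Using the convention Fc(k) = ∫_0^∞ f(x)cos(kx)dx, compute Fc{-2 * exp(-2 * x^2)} -sqrt(2) * sqrt(pi) * exp(-k^2/8)/2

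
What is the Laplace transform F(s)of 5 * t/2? 5/(2 * s^2)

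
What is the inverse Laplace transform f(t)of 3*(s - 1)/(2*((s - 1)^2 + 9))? 3*exp(t)*cos(3*t)/2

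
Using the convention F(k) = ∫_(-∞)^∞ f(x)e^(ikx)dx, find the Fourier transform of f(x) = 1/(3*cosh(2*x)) pi/(6*cosh(pi*k/4))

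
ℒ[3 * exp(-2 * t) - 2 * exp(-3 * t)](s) 3/(s+2) - 2/(s+3) 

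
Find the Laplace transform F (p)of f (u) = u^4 24/p^5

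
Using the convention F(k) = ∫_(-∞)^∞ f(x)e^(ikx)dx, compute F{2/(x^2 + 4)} pi * exp(-2 * Abs(k))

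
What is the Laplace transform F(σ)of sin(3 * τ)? 3/(σ^2 + 9)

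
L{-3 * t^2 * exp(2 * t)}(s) -6/(s - 2)^3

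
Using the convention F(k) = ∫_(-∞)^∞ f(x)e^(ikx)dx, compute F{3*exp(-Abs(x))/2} 3/(k^2 + 1)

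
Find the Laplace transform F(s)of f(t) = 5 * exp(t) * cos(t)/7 5 * (s - 1)/(7 * ((s - 1)^2 + 1))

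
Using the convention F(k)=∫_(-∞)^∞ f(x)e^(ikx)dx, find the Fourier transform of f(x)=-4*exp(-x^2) -4*sqrt(pi)*exp(-k^2/4)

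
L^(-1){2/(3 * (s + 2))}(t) 2 * exp(-2 * t)/3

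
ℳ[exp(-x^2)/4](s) gamma(s/2)/8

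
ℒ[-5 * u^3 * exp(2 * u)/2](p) -15/(p - 2)^4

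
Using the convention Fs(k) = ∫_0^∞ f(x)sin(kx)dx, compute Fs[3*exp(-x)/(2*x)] 3*atan(k)/2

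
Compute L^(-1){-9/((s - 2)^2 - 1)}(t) -9*exp(2*t)*sinh(t)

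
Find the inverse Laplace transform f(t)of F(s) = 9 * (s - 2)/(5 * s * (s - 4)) 9 * exp(2 * t) * cosh(2 * t)/5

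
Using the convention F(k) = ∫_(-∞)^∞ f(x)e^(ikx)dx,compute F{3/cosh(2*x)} 3*pi/(2*cosh(pi*k/4))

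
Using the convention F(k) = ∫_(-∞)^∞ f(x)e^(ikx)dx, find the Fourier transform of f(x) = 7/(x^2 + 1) 7 * pi * exp(-Abs(k))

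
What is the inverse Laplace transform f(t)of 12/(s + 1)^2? 12*t*exp(-t)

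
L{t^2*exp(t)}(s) 2/(s - 1)^3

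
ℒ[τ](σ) σ^(-2)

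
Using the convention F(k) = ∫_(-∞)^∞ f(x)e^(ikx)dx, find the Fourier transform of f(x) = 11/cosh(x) 11*pi/cosh(pi*k/2)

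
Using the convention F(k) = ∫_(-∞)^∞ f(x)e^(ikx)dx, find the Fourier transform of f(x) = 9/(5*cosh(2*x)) 9*pi/(10*cosh(pi*k/4))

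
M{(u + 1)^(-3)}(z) pi*(z - 2)*(z - 1)/(2*sin(pi*z))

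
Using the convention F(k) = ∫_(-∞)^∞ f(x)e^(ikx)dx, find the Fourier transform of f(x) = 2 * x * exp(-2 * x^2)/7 sqrt(2) * I * sqrt(pi) * k * exp(-k^2/8)/28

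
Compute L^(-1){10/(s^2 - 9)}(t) 10 * sinh(3 * t)/3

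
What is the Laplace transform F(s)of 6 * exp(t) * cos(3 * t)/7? 6 * (s - 1)/(7 * ((s - 1)^2 + 9))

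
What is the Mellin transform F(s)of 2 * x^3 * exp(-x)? 2 * gamma(s + 3)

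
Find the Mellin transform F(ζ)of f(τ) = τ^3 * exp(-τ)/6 gamma(ζ + 3)/6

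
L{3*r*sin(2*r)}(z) 12*z/(z^2 + 4)^2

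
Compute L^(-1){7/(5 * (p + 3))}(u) 7 * exp(-3 * u)/5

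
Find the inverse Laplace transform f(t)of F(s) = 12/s 12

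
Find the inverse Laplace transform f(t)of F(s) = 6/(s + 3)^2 6 * t * exp(-3 * t)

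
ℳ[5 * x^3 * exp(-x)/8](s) 5 * gamma(s + 3)/8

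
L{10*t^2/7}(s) 20/(7*s^3)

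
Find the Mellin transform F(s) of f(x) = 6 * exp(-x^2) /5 3 * gamma(s/2) /5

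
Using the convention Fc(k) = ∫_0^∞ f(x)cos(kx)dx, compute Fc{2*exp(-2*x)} 4/(k^2+4)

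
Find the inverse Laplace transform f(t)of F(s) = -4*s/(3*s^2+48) -4*cos(4*t)/3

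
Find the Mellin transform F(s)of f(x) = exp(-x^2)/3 gamma(s/2)/6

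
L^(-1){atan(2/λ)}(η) sin(2 * η)/η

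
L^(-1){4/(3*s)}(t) 4/3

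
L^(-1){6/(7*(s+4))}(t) 6*exp(-4*t)/7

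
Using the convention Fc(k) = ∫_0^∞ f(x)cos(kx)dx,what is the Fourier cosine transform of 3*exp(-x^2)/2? 3*sqrt(pi)*exp(-k^2/4)/4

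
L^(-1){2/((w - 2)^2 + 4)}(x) exp(2 * x) * sin(2 * x)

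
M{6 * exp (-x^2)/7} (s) 3 * gamma (s/2)/7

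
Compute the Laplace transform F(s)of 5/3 5/(3*s)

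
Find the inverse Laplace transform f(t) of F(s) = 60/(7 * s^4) 10 * t^3/7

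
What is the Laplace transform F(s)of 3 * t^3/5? 18/(5 * s^4)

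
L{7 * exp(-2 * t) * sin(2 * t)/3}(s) 14/(3 * ((s + 2)^2 + 4))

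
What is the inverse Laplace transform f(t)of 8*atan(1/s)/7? 8*sin(t)/(7*t)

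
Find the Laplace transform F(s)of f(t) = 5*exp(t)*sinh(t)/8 5/(8*s*(s - 2))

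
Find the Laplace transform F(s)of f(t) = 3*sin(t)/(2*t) 3*atan(1/s)/2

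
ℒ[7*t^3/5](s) 42/(5*s^4)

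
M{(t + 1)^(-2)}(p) (-pi * p + pi)/sin(pi * p)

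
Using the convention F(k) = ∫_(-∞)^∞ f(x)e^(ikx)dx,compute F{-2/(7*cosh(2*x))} -pi/(7*cosh(pi*k/4))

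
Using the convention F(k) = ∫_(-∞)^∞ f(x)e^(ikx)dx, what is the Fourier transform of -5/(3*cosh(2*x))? -5*pi/(6*cosh(pi*k/4))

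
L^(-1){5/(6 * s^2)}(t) 5 * t/6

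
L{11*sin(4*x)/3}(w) 44/(3*(w^2+16))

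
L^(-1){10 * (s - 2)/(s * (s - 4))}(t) 10 * exp(2 * t) * cosh(2 * t)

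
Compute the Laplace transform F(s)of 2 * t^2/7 4/(7 * s^3)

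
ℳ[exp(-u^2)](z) gamma(z/2)/2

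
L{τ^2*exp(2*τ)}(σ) 2/(σ - 2)^3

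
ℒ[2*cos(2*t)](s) 2*s/(s^2 + 4) 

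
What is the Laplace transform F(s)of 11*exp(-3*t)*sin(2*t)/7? 22/(7*((s + 3)^2 + 4))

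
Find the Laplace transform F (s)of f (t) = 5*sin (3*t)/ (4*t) 5*atan (3/s)/4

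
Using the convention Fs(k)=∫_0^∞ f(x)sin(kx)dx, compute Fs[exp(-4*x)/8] k/(8*(k^2 + 16))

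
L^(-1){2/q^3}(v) v^2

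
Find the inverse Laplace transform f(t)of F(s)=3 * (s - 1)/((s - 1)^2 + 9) 3 * exp(t) * cos(3 * t)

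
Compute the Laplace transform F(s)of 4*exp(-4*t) 4/(s + 4)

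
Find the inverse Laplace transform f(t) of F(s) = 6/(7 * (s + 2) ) 6 * exp(-2 * t) /7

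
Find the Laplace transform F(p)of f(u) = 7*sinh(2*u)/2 7/(p^2 - 4)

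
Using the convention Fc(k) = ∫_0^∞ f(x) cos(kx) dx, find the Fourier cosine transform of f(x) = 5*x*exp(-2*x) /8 5*(4 - k^2) /(8*(k^2 + 4) ^2) 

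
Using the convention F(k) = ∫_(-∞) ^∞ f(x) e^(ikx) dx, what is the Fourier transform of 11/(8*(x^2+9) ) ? 11*pi*exp(-3*Abs(k) ) /24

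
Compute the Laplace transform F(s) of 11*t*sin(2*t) 44*s/(s^2+4) ^2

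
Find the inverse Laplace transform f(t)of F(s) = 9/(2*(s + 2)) 9*exp(-2*t)/2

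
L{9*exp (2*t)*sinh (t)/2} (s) 9/ (2*( (s - 2)^2 - 1))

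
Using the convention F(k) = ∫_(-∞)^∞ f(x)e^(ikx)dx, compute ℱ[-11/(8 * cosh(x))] -11 * pi/(8 * cosh(pi * k/2))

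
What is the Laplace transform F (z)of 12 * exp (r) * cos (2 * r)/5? 12 * (z - 1)/ (5 * ( (z - 1)^2+4))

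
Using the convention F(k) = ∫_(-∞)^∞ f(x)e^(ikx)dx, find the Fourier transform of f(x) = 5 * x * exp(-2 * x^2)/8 5 * sqrt(2) * I * sqrt(pi) * k * exp(-k^2/8)/64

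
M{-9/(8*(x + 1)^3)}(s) -9*pi*(s - 2)*(s - 1)/(16*sin(pi*s))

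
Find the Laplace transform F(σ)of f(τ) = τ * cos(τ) (σ^2 - 1)/(σ^2 + 1)^2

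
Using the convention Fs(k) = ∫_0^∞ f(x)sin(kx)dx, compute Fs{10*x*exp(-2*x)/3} 40*k/(3*(k^2+4)^2)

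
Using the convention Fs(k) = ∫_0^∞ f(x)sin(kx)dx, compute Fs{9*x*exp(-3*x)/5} 54*k/(5*(k^2 + 9)^2)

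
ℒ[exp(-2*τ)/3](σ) 1/(3*(σ + 2))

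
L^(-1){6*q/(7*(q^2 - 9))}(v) 6*cosh(3*v)/7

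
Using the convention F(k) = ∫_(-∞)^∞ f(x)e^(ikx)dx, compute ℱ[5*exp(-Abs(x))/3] 10/(3*(k^2 + 1))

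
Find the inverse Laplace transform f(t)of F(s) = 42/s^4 7*t^3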